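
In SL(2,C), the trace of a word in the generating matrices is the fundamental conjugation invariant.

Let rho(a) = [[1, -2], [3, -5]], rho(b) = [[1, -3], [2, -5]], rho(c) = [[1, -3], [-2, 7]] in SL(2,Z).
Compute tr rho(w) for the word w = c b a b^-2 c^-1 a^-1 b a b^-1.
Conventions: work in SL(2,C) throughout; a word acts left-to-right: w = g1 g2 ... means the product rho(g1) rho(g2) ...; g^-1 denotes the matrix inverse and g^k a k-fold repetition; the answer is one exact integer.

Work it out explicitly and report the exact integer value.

rho(c) = [[1, -3], [-2, 7]]
... * rho(b) = [[1, -3], [2, -5]]  ->  [[-5, 12], [12, -29]]
... * rho(a) = [[1, -2], [3, -5]]  ->  [[31, -50], [-75, 121]]
... * rho(b^-1) = [[-5, 3], [-2, 1]]  ->  [[-55, 43], [133, -104]]
... * rho(b^-1) = [[-5, 3], [-2, 1]]  ->  [[189, -122], [-457, 295]]
... * rho(c^-1) = [[7, 3], [2, 1]]  ->  [[1079, 445], [-2609, -1076]]
... * rho(a^-1) = [[-5, 2], [-3, 1]]  ->  [[-6730, 2603], [16273, -6294]]
... * rho(b) = [[1, -3], [2, -5]]  ->  [[-1524, 7175], [3685, -17349]]
... * rho(a) = [[1, -2], [3, -5]]  ->  [[20001, -32827], [-48362, 79375]]
... * rho(b^-1) = [[-5, 3], [-2, 1]]  ->  [[-34351, 27176], [83060, -65711]]
tr = -34351 + -65711 = -100062

-100062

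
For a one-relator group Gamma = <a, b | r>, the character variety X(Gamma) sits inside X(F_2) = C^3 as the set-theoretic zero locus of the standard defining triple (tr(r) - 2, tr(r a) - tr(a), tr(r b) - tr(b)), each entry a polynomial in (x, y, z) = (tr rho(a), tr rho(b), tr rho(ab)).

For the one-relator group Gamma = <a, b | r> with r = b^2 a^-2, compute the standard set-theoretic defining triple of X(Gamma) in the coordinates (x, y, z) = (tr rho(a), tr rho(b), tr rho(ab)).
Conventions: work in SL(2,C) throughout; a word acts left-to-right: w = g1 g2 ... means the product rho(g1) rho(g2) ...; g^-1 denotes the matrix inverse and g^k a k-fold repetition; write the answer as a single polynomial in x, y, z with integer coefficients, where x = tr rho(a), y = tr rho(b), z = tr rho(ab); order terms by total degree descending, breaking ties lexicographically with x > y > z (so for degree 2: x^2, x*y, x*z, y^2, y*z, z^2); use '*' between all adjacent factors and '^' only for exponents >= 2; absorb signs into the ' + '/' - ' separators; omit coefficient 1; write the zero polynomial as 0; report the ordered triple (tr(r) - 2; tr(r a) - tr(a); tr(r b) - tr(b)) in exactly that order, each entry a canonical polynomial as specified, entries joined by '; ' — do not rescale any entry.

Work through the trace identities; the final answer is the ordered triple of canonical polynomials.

x^2*y^2 - x*y*z - x^2 - y^2; x*y^2 - y*z - 2*x; x^2*y^3 - x*y^2*z - 2*x^2*y - y^3 + x*z + 2*y

and trace(b^2) = trace(b)*trace(b) - trace(1) = y^2 - 2
trace(b^2 a) = trace(b)*trace(a b) - trace(a) = y*z - x
and trace(a^-1 b^2) = trace(b^2)*trace(a) - trace(b^2 a) = x*y^2 - y*z - x
and trace(b^2 a^-2) = trace(a^-1 b^2)*trace(a) - trace(a^-1 b^2 a) = x^2*y^2 - x*y*z - x^2 - y^2 + 2
trace(b^3) = trace(b)*trace(b^2) - trace(b) = y^3 - 3*y
next, trace(b^3 a) = trace(b)*trace(a b^2) - trace(a b) = y^2*z - x*y - z
trace(b^3 a^-1) = trace(b^3)*trace(a) - trace(b^3 a) = x*y^3 - y^2*z - 2*x*y + z
and trace(b^2 a^-2 b) = trace(b^3 a^-1)*trace(a) - trace(b^3) = x^2*y^3 - x*y^2*z - 2*x^2*y - y^3 + x*z + 3*y
assemble the triple (trace(r) - 2; trace(r a) - x; trace(r b) - y)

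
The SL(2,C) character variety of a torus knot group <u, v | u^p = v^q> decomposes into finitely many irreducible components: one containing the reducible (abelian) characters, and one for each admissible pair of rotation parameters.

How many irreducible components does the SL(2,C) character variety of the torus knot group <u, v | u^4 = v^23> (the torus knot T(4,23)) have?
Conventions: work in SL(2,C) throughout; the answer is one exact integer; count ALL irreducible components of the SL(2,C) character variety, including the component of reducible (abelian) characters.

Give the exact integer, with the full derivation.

34

Gamma = < u, v | u^4 = v^23 > (torus knot T(4,23)); the central element u^4 = v^23 acts as +I or -I in any irreducible SL(2,C) representation.
So on each irreducible component the traces are pinned: tr(u) = 2*cos(pi*alpha/4) with 1 <= alpha <= 3, tr(v) = 2*cos(pi*beta/23) with 1 <= beta <= 22.
u^4 = (-1)^alpha I and v^23 = (-1)^beta I must agree, so alpha and beta have equal parity.
Counting: 2 odd alphas x 11 odd betas + 1 even alphas x 11 even betas = 22 + 11 = 33.
Total: 33 irreducible-character components + 1 reducible (abelian) component = 34.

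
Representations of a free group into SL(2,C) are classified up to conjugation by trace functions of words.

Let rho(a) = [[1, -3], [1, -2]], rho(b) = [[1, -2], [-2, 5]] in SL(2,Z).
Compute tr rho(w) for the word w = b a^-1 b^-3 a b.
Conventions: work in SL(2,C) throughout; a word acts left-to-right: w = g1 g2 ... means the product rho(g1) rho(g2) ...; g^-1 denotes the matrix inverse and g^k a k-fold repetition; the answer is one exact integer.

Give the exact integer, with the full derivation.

rho(b) = [[1, -2], [-2, 5]]
... * rho(a^-1) = [[-2, 3], [-1, 1]]  ->  [[0, 1], [-1, -1]]
... * rho(b^-1) = [[5, 2], [2, 1]]  ->  [[2, 1], [-7, -3]]
... * rho(b^-1) = [[5, 2], [2, 1]]  ->  [[12, 5], [-41, -17]]
... * rho(b^-1) = [[5, 2], [2, 1]]  ->  [[70, 29], [-239, -99]]
... * rho(a) = [[1, -3], [1, -2]]  ->  [[99, -268], [-338, 915]]
... * rho(b) = [[1, -2], [-2, 5]]  ->  [[635, -1538], [-2168, 5251]]
tr = 635 + 5251 = 5886

5886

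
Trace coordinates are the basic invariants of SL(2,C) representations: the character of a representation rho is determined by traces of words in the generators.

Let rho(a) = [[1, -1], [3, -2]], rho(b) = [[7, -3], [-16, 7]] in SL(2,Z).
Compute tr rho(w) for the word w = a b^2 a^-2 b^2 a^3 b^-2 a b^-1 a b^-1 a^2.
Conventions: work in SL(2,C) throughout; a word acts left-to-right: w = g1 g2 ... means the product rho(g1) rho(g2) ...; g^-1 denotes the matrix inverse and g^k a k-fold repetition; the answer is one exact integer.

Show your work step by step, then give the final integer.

195

rho(a) = [[1, -1], [3, -2]]
... * rho(b) = [[7, -3], [-16, 7]]  ->  [[23, -10], [53, -23]]
... * rho(b) = [[7, -3], [-16, 7]]  ->  [[321, -139], [739, -320]]
... * rho(a^-1) = [[-2, 1], [-3, 1]]  ->  [[-225, 182], [-518, 419]]
... * rho(a^-1) = [[-2, 1], [-3, 1]]  ->  [[-96, -43], [-221, -99]]
... * rho(b) = [[7, -3], [-16, 7]]  ->  [[16, -13], [37, -30]]
... * rho(b) = [[7, -3], [-16, 7]]  ->  [[320, -139], [739, -321]]
... * rho(a) = [[1, -1], [3, -2]]  ->  [[-97, -42], [-224, -97]]
... * rho(a) = [[1, -1], [3, -2]]  ->  [[-223, 181], [-515, 418]]
... * rho(a) = [[1, -1], [3, -2]]  ->  [[320, -139], [739, -321]]
... * rho(b^-1) = [[7, 3], [16, 7]]  ->  [[16, -13], [37, -30]]
... * rho(b^-1) = [[7, 3], [16, 7]]  ->  [[-96, -43], [-221, -99]]
... * rho(a) = [[1, -1], [3, -2]]  ->  [[-225, 182], [-518, 419]]
... * rho(b^-1) = [[7, 3], [16, 7]]  ->  [[1337, 599], [3078, 1379]]
... * rho(a) = [[1, -1], [3, -2]]  ->  [[3134, -2535], [7215, -5836]]
... * rho(b^-1) = [[7, 3], [16, 7]]  ->  [[-18622, -8343], [-42871, -19207]]
... * rho(a) = [[1, -1], [3, -2]]  ->  [[-43651, 35308], [-100492, 81285]]
... * rho(a) = [[1, -1], [3, -2]]  ->  [[62273, -26965], [143363, -62078]]
tr = 62273 + -62078 = 195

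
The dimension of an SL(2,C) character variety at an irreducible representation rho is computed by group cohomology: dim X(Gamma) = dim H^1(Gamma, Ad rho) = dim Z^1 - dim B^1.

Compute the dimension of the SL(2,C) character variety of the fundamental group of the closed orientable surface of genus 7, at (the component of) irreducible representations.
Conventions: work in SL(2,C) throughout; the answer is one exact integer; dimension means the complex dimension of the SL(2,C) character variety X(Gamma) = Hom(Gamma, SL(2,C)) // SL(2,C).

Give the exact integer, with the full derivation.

Gamma = pi_1(Sigma_7) = < a_1, b_1, ..., a_7, b_7 | prod [a_i, b_i] > has 2g = 14 generators and 1 relator.
Unconstrained cocycle data is one sl_2 vector per generator (42 dimensions), cut by the relator condition d_2(z) = 0.
H^2 = coker(d_2) is dual to H^0 = 0 at irreducible rho (Poincare duality), so d_2 is onto: dim Z^1 = 39.
dim B^1 = 3 (coboundaries, injective at irreducible rho).
dim X = dim H^1 = 39 - 3 = 36.

36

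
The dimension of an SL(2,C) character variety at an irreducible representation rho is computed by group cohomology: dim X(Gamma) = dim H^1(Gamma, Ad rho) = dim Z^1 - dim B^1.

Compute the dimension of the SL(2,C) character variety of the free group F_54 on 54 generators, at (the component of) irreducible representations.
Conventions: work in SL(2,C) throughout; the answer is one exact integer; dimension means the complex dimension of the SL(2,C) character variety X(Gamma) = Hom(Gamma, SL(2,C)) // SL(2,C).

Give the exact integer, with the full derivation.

159

Here Gamma is free of rank 54 — no relator constrains a cocycle.
So Z^1 = (sl_2)^54 in full: dim Z^1 = 162.
Irreducibility makes the coboundary map sl_2 -> Z^1 injective (trivial centralizer), so dim B^1 = 3.
dim X = dim H^1 = dim Z^1 - dim B^1 = 162 - 3 = 159.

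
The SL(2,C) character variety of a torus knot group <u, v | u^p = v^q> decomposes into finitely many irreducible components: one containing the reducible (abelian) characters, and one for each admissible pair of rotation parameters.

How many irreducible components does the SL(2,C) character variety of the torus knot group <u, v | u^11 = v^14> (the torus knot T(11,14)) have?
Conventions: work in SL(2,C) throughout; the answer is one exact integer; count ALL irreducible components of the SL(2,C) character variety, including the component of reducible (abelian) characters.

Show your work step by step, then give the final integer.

Gamma = < u, v | u^11 = v^14 > (torus knot T(11,14)); the central element u^11 = v^14 acts as +I or -I in any irreducible SL(2,C) representation.
This locks tr(u) to 2*cos(pi*alpha/11), alpha in 1..10, and tr(v) to 2*cos(pi*beta/14), beta in 1..13, on each component of irreducible characters.
The two central values (-1)^alpha I and (-1)^beta I must be the same matrix, so alpha and beta share a parity.
Enumerate parity-matched pairs: 5*7 odd-odd plus 5*6 even-even gives 65.
Total: 65 irreducible-character components + 1 reducible (abelian) component = 66.

66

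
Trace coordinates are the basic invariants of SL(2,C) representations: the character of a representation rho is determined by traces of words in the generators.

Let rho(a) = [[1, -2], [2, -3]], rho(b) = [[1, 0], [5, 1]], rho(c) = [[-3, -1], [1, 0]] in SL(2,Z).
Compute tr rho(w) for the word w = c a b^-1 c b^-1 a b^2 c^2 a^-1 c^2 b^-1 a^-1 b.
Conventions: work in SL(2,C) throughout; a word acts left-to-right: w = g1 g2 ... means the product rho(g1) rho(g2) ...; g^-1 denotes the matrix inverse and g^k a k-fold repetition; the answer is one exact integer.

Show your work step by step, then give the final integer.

rho(c) = [[-3, -1], [1, 0]]
... * rho(a) = [[1, -2], [2, -3]]  ->  [[-5, 9], [1, -2]]
... * rho(b^-1) = [[1, 0], [-5, 1]]  ->  [[-50, 9], [11, -2]]
... * rho(c) = [[-3, -1], [1, 0]]  ->  [[159, 50], [-35, -11]]
... * rho(b^-1) = [[1, 0], [-5, 1]]  ->  [[-91, 50], [20, -11]]
... * rho(a) = [[1, -2], [2, -3]]  ->  [[9, 32], [-2, -7]]
... * rho(b) = [[1, 0], [5, 1]]  ->  [[169, 32], [-37, -7]]
... * rho(b) = [[1, 0], [5, 1]]  ->  [[329, 32], [-72, -7]]
... * rho(c) = [[-3, -1], [1, 0]]  ->  [[-955, -329], [209, 72]]
... * rho(c) = [[-3, -1], [1, 0]]  ->  [[2536, 955], [-555, -209]]
... * rho(a^-1) = [[-3, 2], [-2, 1]]  ->  [[-9518, 6027], [2083, -1319]]
... * rho(c) = [[-3, -1], [1, 0]]  ->  [[34581, 9518], [-7568, -2083]]
... * rho(c) = [[-3, -1], [1, 0]]  ->  [[-94225, -34581], [20621, 7568]]
... * rho(b^-1) = [[1, 0], [-5, 1]]  ->  [[78680, -34581], [-17219, 7568]]
... * rho(a^-1) = [[-3, 2], [-2, 1]]  ->  [[-166878, 122779], [36521, -26870]]
... * rho(b) = [[1, 0], [5, 1]]  ->  [[447017, 122779], [-97829, -26870]]
tr = 447017 + -26870 = 420147

420147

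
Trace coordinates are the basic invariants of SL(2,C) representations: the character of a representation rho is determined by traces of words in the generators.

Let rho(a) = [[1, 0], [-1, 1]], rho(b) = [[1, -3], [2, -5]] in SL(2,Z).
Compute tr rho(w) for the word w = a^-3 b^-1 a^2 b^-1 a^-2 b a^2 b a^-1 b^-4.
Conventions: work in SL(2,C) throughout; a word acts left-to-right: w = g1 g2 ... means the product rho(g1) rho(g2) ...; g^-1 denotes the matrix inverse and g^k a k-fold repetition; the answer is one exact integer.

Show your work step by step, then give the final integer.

-147958

rho(a^-1) = [[1, 0], [1, 1]]
... * rho(a^-1) = [[1, 0], [1, 1]]  ->  [[1, 0], [2, 1]]
... * rho(a^-1) = [[1, 0], [1, 1]]  ->  [[1, 0], [3, 1]]
... * rho(b^-1) = [[-5, 3], [-2, 1]]  ->  [[-5, 3], [-17, 10]]
... * rho(a) = [[1, 0], [-1, 1]]  ->  [[-8, 3], [-27, 10]]
... * rho(a) = [[1, 0], [-1, 1]]  ->  [[-11, 3], [-37, 10]]
... * rho(b^-1) = [[-5, 3], [-2, 1]]  ->  [[49, -30], [165, -101]]
... * rho(a^-1) = [[1, 0], [1, 1]]  ->  [[19, -30], [64, -101]]
... * rho(a^-1) = [[1, 0], [1, 1]]  ->  [[-11, -30], [-37, -101]]
... * rho(b) = [[1, -3], [2, -5]]  ->  [[-71, 183], [-239, 616]]
... * rho(a) = [[1, 0], [-1, 1]]  ->  [[-254, 183], [-855, 616]]
... * rho(a) = [[1, 0], [-1, 1]]  ->  [[-437, 183], [-1471, 616]]
... * rho(b) = [[1, -3], [2, -5]]  ->  [[-71, 396], [-239, 1333]]
... * rho(a^-1) = [[1, 0], [1, 1]]  ->  [[325, 396], [1094, 1333]]
... * rho(b^-1) = [[-5, 3], [-2, 1]]  ->  [[-2417, 1371], [-8136, 4615]]
... * rho(b^-1) = [[-5, 3], [-2, 1]]  ->  [[9343, -5880], [31450, -19793]]
... * rho(b^-1) = [[-5, 3], [-2, 1]]  ->  [[-34955, 22149], [-117664, 74557]]
... * rho(b^-1) = [[-5, 3], [-2, 1]]  ->  [[130477, -82716], [439206, -278435]]
tr = 130477 + -278435 = -147958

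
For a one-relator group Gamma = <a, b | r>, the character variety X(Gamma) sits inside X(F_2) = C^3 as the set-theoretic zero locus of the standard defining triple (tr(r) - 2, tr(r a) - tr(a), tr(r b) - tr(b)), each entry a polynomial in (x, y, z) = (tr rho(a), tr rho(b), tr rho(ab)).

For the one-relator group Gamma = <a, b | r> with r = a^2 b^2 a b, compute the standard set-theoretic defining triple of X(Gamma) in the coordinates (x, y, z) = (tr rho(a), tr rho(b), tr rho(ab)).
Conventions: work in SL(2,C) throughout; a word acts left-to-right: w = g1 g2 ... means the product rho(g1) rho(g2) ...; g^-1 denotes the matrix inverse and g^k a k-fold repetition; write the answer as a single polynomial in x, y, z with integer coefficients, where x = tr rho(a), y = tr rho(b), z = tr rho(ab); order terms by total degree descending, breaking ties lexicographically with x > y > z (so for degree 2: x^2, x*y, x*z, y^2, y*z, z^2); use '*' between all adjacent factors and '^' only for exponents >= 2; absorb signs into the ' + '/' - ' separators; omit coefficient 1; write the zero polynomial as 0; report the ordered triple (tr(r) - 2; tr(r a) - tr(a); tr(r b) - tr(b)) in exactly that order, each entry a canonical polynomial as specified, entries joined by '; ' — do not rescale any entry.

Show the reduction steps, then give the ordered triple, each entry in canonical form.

so tr(b a b a) = tr(b a) tr(b a) - tr(1) = z^2 - 2
so tr(b a b) = tr(b) tr(a b) - tr(a) = y*z - x
tr(a b a^2 b) = tr(a) tr(b a b a) - tr(b a b) = x*z^2 - y*z - x
so tr(a b a) = tr(a) tr(b a) - tr(b) = x*z - y
tr(a b a^2) = tr(a) tr(a b a) - tr(a b) = x^2*z - x*y - z
reduce: tr(a^2 b^2 a b) = tr(b) tr(a b a^2 b) - tr(a b a^2) = x*y*z^2 - x^2*z - y^2*z + z
tr(a b^2 a b) = tr(b) tr(a b a b) - tr(a b a)   [square of b] = y*z^2 - x*z - y
tr(a^2 b^2 a b a) = tr(a) tr(a b^2 a b a) - tr(a b^2 a b)   [square of a] = x^2*y*z^2 - x^3*z - x*y^2*z - y*z^2 + 2*x*z + y
reduce: tr(b^2) = tr(b) tr(b) - tr(1) = y^2 - 2
so tr(a b^2 a) = tr(a) tr(b^2 a) - tr(b^2) = x*y*z - x^2 - y^2 + 2
tr(a^2 b^2 a) = tr(a) tr(a b^2 a) - tr(a b^2) = x^2*y*z - x^3 - x*y^2 - y*z + 3*x
so tr(a^2 b^2 a b^2) = tr(b) tr(a^2 b^2 a b) - tr(a^2 b^2 a) = x*y^2*z^2 - 2*x^2*y*z - y^3*z + x^3 + x*y^2 + 2*y*z - 3*x
assemble the triple (tr(r) - 2; tr(r a) - x; tr(r b) - y)

x*y*z^2 - x^2*z - y^2*z + z - 2; x^2*y*z^2 - x^3*z - x*y^2*z - y*z^2 + 2*x*z - x + y; x*y^2*z^2 - 2*x^2*y*z - y^3*z + x^3 + x*y^2 + 2*y*z - 3*x - y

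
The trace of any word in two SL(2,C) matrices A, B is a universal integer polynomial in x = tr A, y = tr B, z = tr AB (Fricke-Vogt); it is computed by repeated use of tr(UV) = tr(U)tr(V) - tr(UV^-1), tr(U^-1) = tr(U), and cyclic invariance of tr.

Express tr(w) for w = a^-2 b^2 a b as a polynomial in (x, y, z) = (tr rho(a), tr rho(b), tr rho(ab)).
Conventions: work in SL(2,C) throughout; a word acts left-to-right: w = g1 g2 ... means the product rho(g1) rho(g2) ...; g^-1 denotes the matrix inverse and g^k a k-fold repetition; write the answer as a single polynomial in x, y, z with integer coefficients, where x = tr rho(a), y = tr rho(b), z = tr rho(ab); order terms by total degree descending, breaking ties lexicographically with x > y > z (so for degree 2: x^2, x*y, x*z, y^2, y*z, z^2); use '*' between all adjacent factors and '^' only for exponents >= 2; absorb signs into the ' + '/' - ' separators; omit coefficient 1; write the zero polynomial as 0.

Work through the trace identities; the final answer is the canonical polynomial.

x^2*y^2*z - x^3*y - x*y*z^2 - y^2*z + 2*x*y + z

so tr(b a b) = tr(b) * tr(a b) - tr(a)   [square of b] = y*z - x
tr(b^2 a b) = tr(b) * tr(b a b) - tr(b a)   [square of b] = y^2*z - x*y - z
so tr(a b a b) = tr(a b) * tr(a b) - tr(1)   [split at a repeated a] = z^2 - 2
reduce: tr(a b a) = tr(a) * tr(b a) - tr(b)   [square of a] = x*z - y
tr(b^2 a b a) = tr(b) * tr(a b a b) - tr(a b a)   [square of b] = y*z^2 - x*z - y
tr(a^-1 b^2 a b) = tr(b^2 a b) * tr(a) - tr(b^2 a b a)   [inverse elimination on a] = x*y^2*z - x^2*y - y*z^2 + y
reduce: tr(a^-2 b^2 a b) = tr(a^-1 b^2 a b) * tr(a) - tr(a^-1 b^2 a b a)   [inverse elimination on a] = x^2*y^2*z - x^3*y - x*y*z^2 - y^2*z + 2*x*y + z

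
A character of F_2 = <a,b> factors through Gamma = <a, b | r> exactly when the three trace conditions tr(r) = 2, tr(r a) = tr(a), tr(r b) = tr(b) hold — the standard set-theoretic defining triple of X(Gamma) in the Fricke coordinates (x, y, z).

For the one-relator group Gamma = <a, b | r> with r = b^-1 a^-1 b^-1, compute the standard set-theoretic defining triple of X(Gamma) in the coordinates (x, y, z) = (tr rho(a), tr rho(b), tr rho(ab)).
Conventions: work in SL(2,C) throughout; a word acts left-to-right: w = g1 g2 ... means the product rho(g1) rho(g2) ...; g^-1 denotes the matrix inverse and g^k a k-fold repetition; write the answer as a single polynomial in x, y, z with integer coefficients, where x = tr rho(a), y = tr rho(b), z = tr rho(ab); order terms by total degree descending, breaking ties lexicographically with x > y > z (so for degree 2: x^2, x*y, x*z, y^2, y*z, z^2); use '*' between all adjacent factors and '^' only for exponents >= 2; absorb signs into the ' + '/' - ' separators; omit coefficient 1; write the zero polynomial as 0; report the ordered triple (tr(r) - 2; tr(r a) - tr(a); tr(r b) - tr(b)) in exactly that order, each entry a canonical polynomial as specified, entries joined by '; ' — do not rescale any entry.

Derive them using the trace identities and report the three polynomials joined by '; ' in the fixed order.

y*z - x - 2; x*y*z - x^2 - z^2 - x + 2; -y + z

tr(b^-1) = tr(b) = y
tr(b^-1 a) = tr(a) tr(b) - tr(a b)  (eliminate b^-1) = x*y - z
use: tr(a^-1 b^-1) = tr(b^-1) tr(a) - tr(b^-1 a)  (eliminate a^-1) = z
apply: tr(b^-1 a^-1 b^-1) = tr(a^-1 b^-1) tr(b) - tr(a^-1)  (eliminate b^-1) = y*z - x
tr(b^-1 a b^-1) = tr(a b^-1) tr(b) - tr(a)   [inverse elimination on b] = x*y^2 - y*z - x
use: tr(a^2) = tr(a) tr(a) - tr(1)   [square of a] = x^2 - 2
tr(a^2 b) = tr(a) tr(b a) - tr(b)   [square of a] = x*z - y
apply: tr(a b^-1 a) = tr(a^2) tr(b) - tr(a^2 b)   [inverse elimination on b] = x^2*y - x*z - y
tr(a b a b) = tr(b a) tr(b a) - tr(1)   [split at a repeated b] = z^2 - 2
tr(a b^-1 a b) = tr(a b a) tr(b) - tr(a b a b)   [inverse elimination on b] = x*y*z - y^2 - z^2 + 2
tr(b^-1 a b^-1 a) = tr(a b^-1 a) tr(b) - tr(a b^-1 a b)   [inverse elimination on b] = x^2*y^2 - 2*x*y*z + z^2 - 2
tr(b^-1 a^-1 b^-1 a) = tr(b^-1 a b^-1) tr(a) - tr(b^-1 a b^-1 a)   [inverse elimination on a] = x*y*z - x^2 - z^2 + 2
assemble the triple (tr(r) - 2; tr(r a) - x; tr(r b) - y)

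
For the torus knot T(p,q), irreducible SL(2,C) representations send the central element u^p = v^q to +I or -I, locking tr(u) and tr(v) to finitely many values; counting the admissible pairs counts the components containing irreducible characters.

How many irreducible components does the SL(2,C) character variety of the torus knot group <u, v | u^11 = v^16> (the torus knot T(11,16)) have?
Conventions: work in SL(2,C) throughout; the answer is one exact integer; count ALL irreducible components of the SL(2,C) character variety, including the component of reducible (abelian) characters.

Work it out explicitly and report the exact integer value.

Gamma = < u, v | u^11 = v^16 > (torus knot T(11,16)); the central element u^11 = v^16 acts as +I or -I in any irreducible SL(2,C) representation.
This locks tr(u) to 2*cos(pi*alpha/11), alpha in 1..10, and tr(v) to 2*cos(pi*beta/16), beta in 1..15, on each component of irreducible characters.
u^11 = (-1)^alpha I and v^16 = (-1)^beta I must agree, so alpha and beta have equal parity.
Enumerate parity-matched pairs: 5*8 odd-odd plus 5*7 even-even gives 75.
components with irreducible characters: 75; plus the single component of reducible (abelian) characters: total 76.

76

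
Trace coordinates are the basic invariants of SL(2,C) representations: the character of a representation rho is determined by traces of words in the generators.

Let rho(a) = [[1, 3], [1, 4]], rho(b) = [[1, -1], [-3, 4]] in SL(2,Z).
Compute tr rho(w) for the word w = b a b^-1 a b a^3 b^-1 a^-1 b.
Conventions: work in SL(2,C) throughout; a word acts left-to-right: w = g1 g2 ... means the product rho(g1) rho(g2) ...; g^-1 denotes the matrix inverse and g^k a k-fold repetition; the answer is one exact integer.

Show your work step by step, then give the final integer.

rho(b) = [[1, -1], [-3, 4]]
... * rho(a) = [[1, 3], [1, 4]]  ->  [[0, -1], [1, 7]]
... * rho(b^-1) = [[4, 1], [3, 1]]  ->  [[-3, -1], [25, 8]]
... * rho(a) = [[1, 3], [1, 4]]  ->  [[-4, -13], [33, 107]]
... * rho(b) = [[1, -1], [-3, 4]]  ->  [[35, -48], [-288, 395]]
... * rho(a) = [[1, 3], [1, 4]]  ->  [[-13, -87], [107, 716]]
... * rho(a) = [[1, 3], [1, 4]]  ->  [[-100, -387], [823, 3185]]
... * rho(a) = [[1, 3], [1, 4]]  ->  [[-487, -1848], [4008, 15209]]
... * rho(b^-1) = [[4, 1], [3, 1]]  ->  [[-7492, -2335], [61659, 19217]]
... * rho(a^-1) = [[4, -3], [-1, 1]]  ->  [[-27633, 20141], [227419, -165760]]
... * rho(b) = [[1, -1], [-3, 4]]  ->  [[-88056, 108197], [724699, -890459]]
tr = -88056 + -890459 = -978515

-978515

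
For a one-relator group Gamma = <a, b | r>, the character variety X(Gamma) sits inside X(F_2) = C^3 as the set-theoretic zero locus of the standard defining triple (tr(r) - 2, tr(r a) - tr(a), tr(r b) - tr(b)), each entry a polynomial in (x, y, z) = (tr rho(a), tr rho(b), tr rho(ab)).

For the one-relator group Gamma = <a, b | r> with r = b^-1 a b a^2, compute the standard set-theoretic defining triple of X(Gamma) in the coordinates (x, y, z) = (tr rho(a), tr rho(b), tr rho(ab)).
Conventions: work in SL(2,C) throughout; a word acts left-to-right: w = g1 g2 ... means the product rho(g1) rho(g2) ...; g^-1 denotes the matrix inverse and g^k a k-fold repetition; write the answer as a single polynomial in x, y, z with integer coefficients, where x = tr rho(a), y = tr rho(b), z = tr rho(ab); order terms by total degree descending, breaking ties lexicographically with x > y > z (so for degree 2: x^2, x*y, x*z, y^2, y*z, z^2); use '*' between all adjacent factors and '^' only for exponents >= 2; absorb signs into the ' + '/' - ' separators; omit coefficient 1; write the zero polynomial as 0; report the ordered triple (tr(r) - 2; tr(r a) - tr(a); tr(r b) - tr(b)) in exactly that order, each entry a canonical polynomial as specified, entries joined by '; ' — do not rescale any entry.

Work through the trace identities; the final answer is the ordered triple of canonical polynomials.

x^2*y*z - x*y^2 - x*z^2 + x - 2; x^3*y*z - x^2*y^2 - x^2*z^2 - x*y*z + x^2 + y^2 + z^2 - x - 2; x^2*z - x*y - y - z

use: tr(a b a) = tr(a) * tr(b a) - tr(b)  (reduce the a square) = x*z - y
tr(a b a^2) = tr(a) * tr(a b a) - tr(a b)  (reduce the a square) = x^2*z - x*y - z
use: tr(b a b a) = tr(b a) * tr(b a) - tr(1)  (split on b) = z^2 - 2
apply: tr(b a b) = tr(b) * tr(a b) - tr(a)  (reduce the b square) = y*z - x
apply: tr(a b a^2 b) = tr(a) * tr(b a b a) - tr(b a b)  (reduce the a square) = x*z^2 - y*z - x
tr(b^-1 a b a^2) = tr(a b a^2) * tr(b) - tr(a b a^2 b)  (eliminate b^-1) = x^2*y*z - x*y^2 - x*z^2 + x
tr(a b a^3) = tr(a) * tr(a b a^2) - tr(a b a)  (reduce the a square) = x^3*z - x^2*y - 2*x*z + y
apply: tr(a b a^3 b) = tr(a) * tr(a b a b a) - tr(a b a b)  (reduce the a square) = x^2*z^2 - x*y*z - x^2 - z^2 + 2
apply: tr(b^-1 a b a^3) = tr(a b a^3) * tr(b) - tr(a b a^3 b)  (eliminate b^-1) = x^3*y*z - x^2*y^2 - x^2*z^2 - x*y*z + x^2 + y^2 + z^2 - 2
assemble the triple (tr(r) - 2; tr(r a) - x; tr(r b) - y)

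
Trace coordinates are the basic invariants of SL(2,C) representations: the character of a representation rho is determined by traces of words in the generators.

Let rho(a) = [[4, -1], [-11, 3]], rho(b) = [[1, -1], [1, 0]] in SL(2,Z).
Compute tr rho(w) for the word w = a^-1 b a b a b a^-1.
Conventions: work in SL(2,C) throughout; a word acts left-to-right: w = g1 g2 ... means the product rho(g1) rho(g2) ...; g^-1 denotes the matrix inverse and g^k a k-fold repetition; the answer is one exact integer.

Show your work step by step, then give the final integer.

rho(a^-1) = [[3, 1], [11, 4]]
... * rho(b) = [[1, -1], [1, 0]]  ->  [[4, -3], [15, -11]]
... * rho(a) = [[4, -1], [-11, 3]]  ->  [[49, -13], [181, -48]]
... * rho(b) = [[1, -1], [1, 0]]  ->  [[36, -49], [133, -181]]
... * rho(a) = [[4, -1], [-11, 3]]  ->  [[683, -183], [2523, -676]]
... * rho(b) = [[1, -1], [1, 0]]  ->  [[500, -683], [1847, -2523]]
... * rho(a^-1) = [[3, 1], [11, 4]]  ->  [[-6013, -2232], [-22212, -8245]]
tr = -6013 + -8245 = -14258

-14258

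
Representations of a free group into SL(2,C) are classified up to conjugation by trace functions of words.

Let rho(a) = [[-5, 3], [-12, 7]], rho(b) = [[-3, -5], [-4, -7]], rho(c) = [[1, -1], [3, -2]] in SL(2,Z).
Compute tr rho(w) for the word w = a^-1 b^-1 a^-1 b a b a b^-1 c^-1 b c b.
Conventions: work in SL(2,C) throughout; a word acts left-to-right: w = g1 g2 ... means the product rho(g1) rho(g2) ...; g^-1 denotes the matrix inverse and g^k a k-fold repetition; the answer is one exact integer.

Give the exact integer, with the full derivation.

-199247

rho(a^-1) = [[7, -3], [12, -5]]
... * rho(b^-1) = [[-7, 5], [4, -3]]  ->  [[-61, 44], [-104, 75]]
... * rho(a^-1) = [[7, -3], [12, -5]]  ->  [[101, -37], [172, -63]]
... * rho(b) = [[-3, -5], [-4, -7]]  ->  [[-155, -246], [-264, -419]]
... * rho(a) = [[-5, 3], [-12, 7]]  ->  [[3727, -2187], [6348, -3725]]
... * rho(b) = [[-3, -5], [-4, -7]]  ->  [[-2433, -3326], [-4144, -5665]]
... * rho(a) = [[-5, 3], [-12, 7]]  ->  [[52077, -30581], [88700, -52087]]
... * rho(b^-1) = [[-7, 5], [4, -3]]  ->  [[-486863, 352128], [-829248, 599761]]
... * rho(c^-1) = [[-2, 1], [-3, 1]]  ->  [[-82658, -134735], [-140787, -229487]]
... * rho(b) = [[-3, -5], [-4, -7]]  ->  [[786914, 1356435], [1340309, 2310344]]
... * rho(c) = [[1, -1], [3, -2]]  ->  [[4856219, -3499784], [8271341, -5960997]]
... * rho(b) = [[-3, -5], [-4, -7]]  ->  [[-569521, 217393], [-970035, 370274]]
tr = -569521 + 370274 = -199247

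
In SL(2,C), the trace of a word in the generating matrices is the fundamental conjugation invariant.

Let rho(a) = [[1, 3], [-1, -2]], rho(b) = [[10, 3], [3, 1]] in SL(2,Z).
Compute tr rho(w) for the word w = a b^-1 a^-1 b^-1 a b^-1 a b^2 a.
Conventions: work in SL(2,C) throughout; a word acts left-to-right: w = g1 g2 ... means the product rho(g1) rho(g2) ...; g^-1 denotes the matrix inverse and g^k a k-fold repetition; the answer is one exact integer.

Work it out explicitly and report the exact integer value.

rho(a) = [[1, 3], [-1, -2]]
... * rho(b^-1) = [[1, -3], [-3, 10]]  ->  [[-8, 27], [5, -17]]
... * rho(a^-1) = [[-2, -3], [1, 1]]  ->  [[43, 51], [-27, -32]]
... * rho(b^-1) = [[1, -3], [-3, 10]]  ->  [[-110, 381], [69, -239]]
... * rho(a) = [[1, 3], [-1, -2]]  ->  [[-491, -1092], [308, 685]]
... * rho(b^-1) = [[1, -3], [-3, 10]]  ->  [[2785, -9447], [-1747, 5926]]
... * rho(a) = [[1, 3], [-1, -2]]  ->  [[12232, 27249], [-7673, -17093]]
... * rho(b) = [[10, 3], [3, 1]]  ->  [[204067, 63945], [-128009, -40112]]
... * rho(b) = [[10, 3], [3, 1]]  ->  [[2232505, 676146], [-1400426, -424139]]
... * rho(a) = [[1, 3], [-1, -2]]  ->  [[1556359, 5345223], [-976287, -3353000]]
tr = 1556359 + -3353000 = -1796641

-1796641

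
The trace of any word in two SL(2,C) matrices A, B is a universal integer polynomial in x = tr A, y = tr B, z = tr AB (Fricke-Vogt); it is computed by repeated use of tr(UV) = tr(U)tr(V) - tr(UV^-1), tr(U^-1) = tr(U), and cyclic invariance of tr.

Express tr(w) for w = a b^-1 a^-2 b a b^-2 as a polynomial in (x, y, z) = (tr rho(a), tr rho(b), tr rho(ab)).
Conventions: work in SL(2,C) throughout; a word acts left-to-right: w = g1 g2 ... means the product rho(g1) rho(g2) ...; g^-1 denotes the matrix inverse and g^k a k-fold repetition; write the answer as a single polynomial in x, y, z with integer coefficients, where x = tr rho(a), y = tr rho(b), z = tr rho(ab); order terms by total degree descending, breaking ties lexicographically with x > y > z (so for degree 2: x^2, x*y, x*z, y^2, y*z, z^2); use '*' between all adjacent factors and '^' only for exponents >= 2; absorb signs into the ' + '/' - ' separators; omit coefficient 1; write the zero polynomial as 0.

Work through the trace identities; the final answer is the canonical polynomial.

tr(a b^-1) = tr(a) * tr(b) - tr(a b)  (eliminate b^-1) = x*y - z
tr(a b a) = tr(a) * tr(b a) - tr(b)  (reduce the a square) = x*z - y
tr(a b a b) = tr(b a) * tr(b a) - tr(1)  (split on b) = z^2 - 2
tr(b^-1 a b a) = tr(a b a) * tr(b) - tr(a b a b)  (eliminate b^-1) = x*y*z - y^2 - z^2 + 2
tr(b a b^-2 a) = tr(b^-1 a b a) * tr(b) - tr(b^-1 a b a b)  (eliminate b^-1) = x*y^2*z - y^3 - y*z^2 - x*z + 3*y
tr(a^-1 b a b^-2) = tr(b a b^-2) * tr(a) - tr(b a b^-2 a)  (eliminate a^-1) = -x*y^2*z + x^2*y + y^3 + y*z^2 - 3*y
tr(a^2) = tr(a) * tr(a) - tr(1)  (reduce the a square) = x^2 - 2
tr(b a^2 b) = tr(b) * tr(a^2 b) - tr(a^2)  (reduce the b square) = x*y*z - x^2 - y^2 + 2
tr(b a b) = tr(b) * tr(a b) - tr(a)  (reduce the b square) = y*z - x
tr(b a^2 b a) = tr(a) * tr(b a b a) - tr(b a b)  (reduce the a square) = x*z^2 - y*z - x
tr(a b a^-1 b a) = tr(b a^2 b) * tr(a) - tr(b a^2 b a)  (eliminate a^-1) = x^2*y*z - x^3 - x*y^2 - x*z^2 + y*z + 3*x
tr(b a b a b) = tr(b) * tr(a b a b) - tr(a b a)  (reduce the b square) = y*z^2 - x*z - y
tr(b a b a b a) = tr(a b) * tr(a b a b) - tr(a^-1 b^-1)  (split on a) = z^3 - 3*z
tr(a b a^-1 b a b) = tr(b a b a b) * tr(a) - tr(b a b a b a)  (eliminate a^-1) = x*y*z^2 - x^2*z - z^3 - x*y + 3*z
tr(b a b^-1 a b a^-1) = tr(a b a^-1 b a) * tr(b) - tr(a b a^-1 b a b)  (eliminate b^-1) = x^2*y^2*z - x^3*y - x*y^3 - 2*x*y*z^2 + x^2*z + y^2*z + z^3 + 4*x*y - 3*z
tr(b a b^-1 a b) = tr(a b^2 a) * tr(b) - tr(a b^2 a b)  (eliminate b^-1) = x*y^2*z - x^2*y - y^3 - y*z^2 + x*z + 3*y
tr(a b a^-2 b a b^-1) = tr(b a b^-1 a b a^-1) * tr(a) - tr(b a b^-1 a b)  (eliminate a^-1) = x^3*y^2*z - x^4*y - x^2*y^3 - 2*x^2*y*z^2 + x^3*z + x*z^3 + 5*x^2*y + y^3 + y*z^2 - 4*x*z - 3*y
tr(a b a^-2 b a) = tr(a^-1 b a^2 b) * tr(a) - tr(a^-1 b a^2 b a)  (eliminate a^-1) = x^3*y*z - x^4 - x^2*y^2 - x^2*z^2 + 4*x^2 + y^2 - 2
tr(a^-2 b a b^-2 a b) = tr(a b a^-2 b a b^-1) * tr(b) - tr(a b a^-2 b a)  (eliminate b^-1) = x^3*y^3*z - x^4*y^2 - x^2*y^4 - 2*x^2*y^2*z^2 + x*y*z^3 + x^4 + 6*x^2*y^2 + x^2*z^2 + y^4 + y^2*z^2 - 4*x*y*z - 4*x^2 - 4*y^2 + 2
tr(a b^-1 a^-2 b a b^-2) = tr(a^-2 b a b^-2 a) * tr(b) - tr(a^-2 b a b^-2 a b)  (eliminate b^-1) = -x^3*y^3*z + x^4*y^2 + x^2*y^4 + 2*x^2*y^2*z^2 - x*y^3*z - x*y*z^3 - x^4 - 5*x^2*y^2 - x^2*z^2 + 4*x*y*z + 4*x^2 + y^2 - 2

-x^3*y^3*z + x^4*y^2 + x^2*y^4 + 2*x^2*y^2*z^2 - x*y^3*z - x*y*z^3 - x^4 - 5*x^2*y^2 - x^2*z^2 + 4*x*y*z + 4*x^2 + y^2 - 2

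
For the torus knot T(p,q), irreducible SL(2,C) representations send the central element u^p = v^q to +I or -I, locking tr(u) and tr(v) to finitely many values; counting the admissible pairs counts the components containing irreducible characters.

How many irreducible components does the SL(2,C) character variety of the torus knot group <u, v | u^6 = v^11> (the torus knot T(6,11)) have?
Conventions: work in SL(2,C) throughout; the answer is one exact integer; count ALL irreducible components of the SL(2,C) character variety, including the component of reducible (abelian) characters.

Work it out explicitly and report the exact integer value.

26

Gamma = < u, v | u^6 = v^11 > (torus knot T(6,11)); the central element u^6 = v^11 acts as +I or -I in any irreducible SL(2,C) representation.
So on each irreducible component the traces are pinned: tr(u) = 2*cos(pi*alpha/6) with 1 <= alpha <= 5, tr(v) = 2*cos(pi*beta/11) with 1 <= beta <= 10.
u^6 = (-1)^alpha I and v^11 = (-1)^beta I must agree, so alpha and beta have equal parity.
count pairs: odd alpha (3 choices) x odd beta (5), plus even alpha (2) x even beta (5): 3*5 + 2*5 = 25.
That is 25 components of irreducible characters, and with the reducible (abelian) component the total is 26.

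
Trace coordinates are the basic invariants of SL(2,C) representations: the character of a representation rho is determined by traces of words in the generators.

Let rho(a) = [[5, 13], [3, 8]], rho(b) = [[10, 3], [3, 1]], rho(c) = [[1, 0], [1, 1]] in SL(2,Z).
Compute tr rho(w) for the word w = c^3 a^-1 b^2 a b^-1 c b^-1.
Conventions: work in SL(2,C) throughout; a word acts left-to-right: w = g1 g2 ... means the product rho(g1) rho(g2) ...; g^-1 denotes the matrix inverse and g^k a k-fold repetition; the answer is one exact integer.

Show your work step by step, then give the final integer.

rho(c) = [[1, 0], [1, 1]]
... * rho(c) = [[1, 0], [1, 1]]  ->  [[1, 0], [2, 1]]
... * rho(c) = [[1, 0], [1, 1]]  ->  [[1, 0], [3, 1]]
... * rho(a^-1) = [[8, -13], [-3, 5]]  ->  [[8, -13], [21, -34]]
... * rho(b) = [[10, 3], [3, 1]]  ->  [[41, 11], [108, 29]]
... * rho(b) = [[10, 3], [3, 1]]  ->  [[443, 134], [1167, 353]]
... * rho(a) = [[5, 13], [3, 8]]  ->  [[2617, 6831], [6894, 17995]]
... * rho(b^-1) = [[1, -3], [-3, 10]]  ->  [[-17876, 60459], [-47091, 159268]]
... * rho(c) = [[1, 0], [1, 1]]  ->  [[42583, 60459], [112177, 159268]]
... * rho(b^-1) = [[1, -3], [-3, 10]]  ->  [[-138794, 476841], [-365627, 1256149]]
tr = -138794 + 1256149 = 1117355

1117355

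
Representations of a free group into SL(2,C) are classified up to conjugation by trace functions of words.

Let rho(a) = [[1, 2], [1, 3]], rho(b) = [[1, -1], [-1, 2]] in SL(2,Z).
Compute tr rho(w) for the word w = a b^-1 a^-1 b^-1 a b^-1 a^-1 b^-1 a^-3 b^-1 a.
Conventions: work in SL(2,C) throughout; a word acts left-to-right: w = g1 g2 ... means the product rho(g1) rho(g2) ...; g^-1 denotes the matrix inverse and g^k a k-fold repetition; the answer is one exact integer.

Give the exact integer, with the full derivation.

48029

rho(a) = [[1, 2], [1, 3]]
... * rho(b^-1) = [[2, 1], [1, 1]]  ->  [[4, 3], [5, 4]]
... * rho(a^-1) = [[3, -2], [-1, 1]]  ->  [[9, -5], [11, -6]]
... * rho(b^-1) = [[2, 1], [1, 1]]  ->  [[13, 4], [16, 5]]
... * rho(a) = [[1, 2], [1, 3]]  ->  [[17, 38], [21, 47]]
... * rho(b^-1) = [[2, 1], [1, 1]]  ->  [[72, 55], [89, 68]]
... * rho(a^-1) = [[3, -2], [-1, 1]]  ->  [[161, -89], [199, -110]]
... * rho(b^-1) = [[2, 1], [1, 1]]  ->  [[233, 72], [288, 89]]
... * rho(a^-1) = [[3, -2], [-1, 1]]  ->  [[627, -394], [775, -487]]
... * rho(a^-1) = [[3, -2], [-1, 1]]  ->  [[2275, -1648], [2812, -2037]]
... * rho(a^-1) = [[3, -2], [-1, 1]]  ->  [[8473, -6198], [10473, -7661]]
... * rho(b^-1) = [[2, 1], [1, 1]]  ->  [[10748, 2275], [13285, 2812]]
... * rho(a) = [[1, 2], [1, 3]]  ->  [[13023, 28321], [16097, 35006]]
tr = 13023 + 35006 = 48029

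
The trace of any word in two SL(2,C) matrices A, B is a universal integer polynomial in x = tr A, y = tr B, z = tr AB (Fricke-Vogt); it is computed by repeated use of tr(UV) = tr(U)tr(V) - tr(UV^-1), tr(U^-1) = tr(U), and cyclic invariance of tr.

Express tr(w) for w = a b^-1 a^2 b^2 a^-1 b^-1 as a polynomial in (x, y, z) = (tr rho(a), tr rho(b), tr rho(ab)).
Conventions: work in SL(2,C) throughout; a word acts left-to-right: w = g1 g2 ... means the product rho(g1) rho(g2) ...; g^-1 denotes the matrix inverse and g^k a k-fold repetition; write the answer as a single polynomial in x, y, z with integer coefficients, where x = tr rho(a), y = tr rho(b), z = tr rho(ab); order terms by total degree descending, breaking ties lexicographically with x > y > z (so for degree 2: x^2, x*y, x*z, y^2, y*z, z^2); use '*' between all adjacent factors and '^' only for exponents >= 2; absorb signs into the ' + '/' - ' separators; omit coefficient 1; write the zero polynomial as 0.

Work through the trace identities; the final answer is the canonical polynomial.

tr(b a^2) = tr(a) tr(b a) - tr(b)   [square of a] = x*z - y
tr(a^2 b a) = tr(a) tr(b a^2) - tr(b a)   [square of a] = x^2*z - x*y - z
tr(b a b a) = tr(a b) tr(a b) - tr(1)   [split at a repeated a] = z^2 - 2
tr(b a b) = tr(b) tr(a b) - tr(a)   [square of b] = y*z - x
tr(a^2 b a b) = tr(a) tr(b a b a) - tr(b a b)   [square of a] = x*z^2 - y*z - x
tr(a b^-1 a^2 b) = tr(a^2 b a) tr(b) - tr(a^2 b a b)   [inverse elimination on b] = x^2*y*z - x*y^2 - x*z^2 + x
tr(a^2) = tr(a) tr(a) - tr(1)   [square of a] = x^2 - 2
tr(a^3) = tr(a) tr(a^2) - tr(a)   [square of a] = x^3 - 3*x
tr(a b^2 a^2) = tr(b) tr(a^3 b) - tr(a^3)   [square of b] = x^2*y*z - x^3 - x*y^2 - y*z + 3*x
tr(b^2) = tr(b) tr(b) - tr(1)   [square of b] = y^2 - 2
tr(a b^2 a) = tr(a) tr(b^2 a) - tr(b^2)   [square of a] = x*y*z - x^2 - y^2 + 2
tr(a^3 b^2 a) = tr(a) tr(a b^2 a^2) - tr(a b^2 a)   [square of a] = x^3*y*z - x^4 - x^2*y^2 - 2*x*y*z + 4*x^2 + y^2 - 2
tr(b^2 a b a) = tr(b) tr(a b a b) - tr(a b a)   [square of b] = y*z^2 - x*z - y
tr(b^2 a b) = tr(b) tr(b a b) - tr(b a)   [square of b] = y^2*z - x*y - z
tr(a b^2 a b a) = tr(a) tr(b^2 a b a) - tr(b^2 a b)   [square of a] = x*y*z^2 - x^2*z - y^2*z + z
tr(a^3 b^2 a b) = tr(a) tr(a b^2 a b a) - tr(a b^2 a b)   [square of a] = x^2*y*z^2 - x^3*z - x*y^2*z - y*z^2 + 2*x*z + y
tr(a^2 b^2 a b^-1 a) = tr(a^3 b^2 a) tr(b) - tr(a^3 b^2 a b)   [inverse elimination on b] = x^3*y^2*z - x^4*y - x^2*y^3 - x^2*y*z^2 + x^3*z - x*y^2*z + 4*x^2*y + y^3 + y*z^2 - 2*x*z - 3*y
tr(b^3) = tr(b) tr(b^2) - tr(b)   [square of b] = y^3 - 3*y
tr(b a^2 b^2) = tr(a) tr(b^3 a) - tr(b^3)   [square of a] = x*y^2*z - x^2*y - y^3 - x*z + 3*y
tr(a b a^2 b^2 a) = tr(a) tr(b a^2 b^2 a) - tr(b a^2 b^2)   [square of a] = x^2*y*z^2 - x^3*z - 2*x*y^2*z + x^2*y + y^3 + 2*x*z - 3*y
tr(b a b a b a) = tr(a b) tr(a b a b) - tr(a^-1 b^-1)   [split at a repeated a] = z^3 - 3*z
tr(a b a b a^2 b) = tr(a) tr(b a b a b a) - tr(b a b a b)   [square of a] = x*z^3 - y*z^2 - 2*x*z + y
tr(a b a b a^2) = tr(a) tr(b a b a^2) - tr(b a b a)   [square of a] = x^2*z^2 - x*y*z - x^2 - z^2 + 2
tr(a b a^2 b^2 a b) = tr(b) tr(a b a b a^2 b) - tr(a b a b a^2)   [square of b] = x*y*z^3 - x^2*z^2 - y^2*z^2 - x*y*z + x^2 + y^2 + z^2 - 2
tr(a^2 b^2 a b^-1 a b) = tr(a b a^2 b^2 a) tr(b) - tr(a b a^2 b^2 a b)   [inverse elimination on b] = x^2*y^2*z^2 - x^3*y*z - 2*x*y^3*z - x*y*z^3 + x^2*y^2 + x^2*z^2 + y^4 + y^2*z^2 + 3*x*y*z - x^2 - 4*y^2 - z^2 + 2
tr(b^-1 a b^-1 a^2 b^2 a) = tr(a^2 b^2 a b^-1 a) tr(b) - tr(a^2 b^2 a b^-1 a b)   [inverse elimination on b] = x^3*y^3*z - x^4*y^2 - x^2*y^4 - 2*x^2*y^2*z^2 + 2*x^3*y*z + x*y^3*z + x*y*z^3 + 3*x^2*y^2 - x^2*z^2 - 5*x*y*z + x^2 + y^2 + z^2 - 2
tr(a b^-1 a^2 b^2 a^-1 b^-1) = tr(b^-1 a b^-1 a^2 b^2) tr(a) - tr(b^-1 a b^-1 a^2 b^2 a)   [inverse elimination on a] = -x^3*y^3*z + x^4*y^2 + x^2*y^4 + 2*x^2*y^2*z^2 - x^3*y*z - x*y^3*z - x*y*z^3 - 4*x^2*y^2 + 5*x*y*z - y^2 - z^2 + 2

-x^3*y^3*z + x^4*y^2 + x^2*y^4 + 2*x^2*y^2*z^2 - x^3*y*z - x*y^3*z - x*y*z^3 - 4*x^2*y^2 + 5*x*y*z - y^2 - z^2 + 2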